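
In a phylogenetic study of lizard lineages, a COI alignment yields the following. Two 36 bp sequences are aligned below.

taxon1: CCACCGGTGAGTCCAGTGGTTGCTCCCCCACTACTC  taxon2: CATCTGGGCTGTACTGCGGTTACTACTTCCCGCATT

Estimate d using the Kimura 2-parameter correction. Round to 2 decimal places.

0.82

Of 36 sites, 6 differences are transitions and 12 are transversions, so P = 6/36 ≈ 0.166667 and Q = 12/36 ≈ 0.333333.
Under the Kimura two-parameter model, d = −½ ln(1 − 2P − Q) − ¼ ln(1 − 2Q).
1 − 2P − Q = 0.333333, giving −½ ln(0.333333) = 0.549307.
1 − 2Q = 0.333334, giving −¼ ln(0.333334) = 0.274653.
d = 0.549307 + 0.274653 = 0.823960.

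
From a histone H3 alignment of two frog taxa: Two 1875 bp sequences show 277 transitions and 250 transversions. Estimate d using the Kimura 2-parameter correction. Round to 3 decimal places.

0.358

P = 277/1875 ≈ 0.147733 and Q = 250/1875 ≈ 0.133333.
Under the Kimura two-parameter model, d = −½ ln(1 − 2P − Q) − ¼ ln(1 − 2Q).
1 − 2P − Q = 0.571201, giving −½ ln(0.571201) = 0.280007.
1 − 2Q = 0.733334, giving −¼ ln(0.733334) = 0.077539.
d = 0.280007 + 0.077539 = 0.357546.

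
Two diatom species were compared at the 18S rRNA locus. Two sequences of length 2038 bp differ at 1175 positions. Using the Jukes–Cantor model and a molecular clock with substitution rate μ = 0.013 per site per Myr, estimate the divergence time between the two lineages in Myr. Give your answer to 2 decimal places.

p = 1175/2038 ≈ 0.576546.
d = −(3/4) ln(1 − 4p/3) = −0.75 ln(1 − 0.768728) = −0.75 ln(0.231272)
  = −0.75 × (-1.464161) = 1.098121 substitutions/site.
Under a molecular clock d = 2μt, so t = d/(2μ) = 1.098121 / (2 × 0.013) = 42.24 Myr.

42.24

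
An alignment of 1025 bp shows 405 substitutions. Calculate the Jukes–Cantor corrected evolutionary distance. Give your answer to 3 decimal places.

0.561

p = 405/1025 ≈ 0.395122.
d = −(3/4) ln(1 − 4p/3) = −0.75 ln(1 − 0.526829) = −0.75 ln(0.473171)
  = −0.75 × (-0.748298) = 0.561224 substitutions/site.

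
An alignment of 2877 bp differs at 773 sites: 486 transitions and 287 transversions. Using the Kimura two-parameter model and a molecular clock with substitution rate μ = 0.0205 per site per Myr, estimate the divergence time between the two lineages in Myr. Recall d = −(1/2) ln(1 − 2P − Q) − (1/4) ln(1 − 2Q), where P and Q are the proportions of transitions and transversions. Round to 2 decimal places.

P = 486/2877 ≈ 0.168926 and Q = 287/2877 ≈ 0.099757.
Under the Kimura two-parameter model, d = −½ ln(1 − 2P − Q) − ¼ ln(1 − 2Q).
1 − 2P − Q = 0.562391, giving −½ ln(0.562391) = 0.287779.
1 − 2Q = 0.800486, giving −¼ ln(0.800486) = 0.055634.
d = 0.287779 + 0.055634 = 0.343413.
Under a molecular clock d = 2μt, so t = d/(2μ) = 0.343413 / (2 × 0.0205) = 8.38 Myr.

8.38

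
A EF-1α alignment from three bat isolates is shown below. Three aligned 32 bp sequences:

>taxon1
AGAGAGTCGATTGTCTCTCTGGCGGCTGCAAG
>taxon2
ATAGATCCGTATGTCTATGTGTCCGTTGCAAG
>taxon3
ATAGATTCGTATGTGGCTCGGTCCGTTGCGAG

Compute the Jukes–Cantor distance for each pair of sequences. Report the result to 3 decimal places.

taxon1–taxon2: 10/32 sites differ → p = 0.3125, d = −0.75 ln(1 − 0.416667) = 0.404248 ≈ 0.404.
taxon1–taxon3: 11/32 sites differ → p = 0.34375, d = −0.75 ln(1 − 0.458333) = 0.459828 ≈ 0.460.
taxon2–taxon3: 7/32 sites differ → p = 0.21875, d = −0.75 ln(1 − 0.291667) = 0.258631 ≈ 0.259.

d(taxon1,taxon2) = 0.404, d(taxon1,taxon3) = 0.460, d(taxon2,taxon3) = 0.259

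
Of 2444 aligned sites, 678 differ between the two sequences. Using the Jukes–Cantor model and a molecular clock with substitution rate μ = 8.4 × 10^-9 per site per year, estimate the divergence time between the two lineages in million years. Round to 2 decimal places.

p = 678/2444 ≈ 0.277414.
d = −(3/4) ln(1 − 4p/3) = −0.75 ln(1 − 0.369885) = −0.75 ln(0.630115)
  = −0.75 × (-0.461853) = 0.346390 substitutions/site.
Under a molecular clock d = 2μt, so t = d/(2μ) = 0.346390 / (2 × 8.4 × 10^-9) = 20.62 million years.

20.62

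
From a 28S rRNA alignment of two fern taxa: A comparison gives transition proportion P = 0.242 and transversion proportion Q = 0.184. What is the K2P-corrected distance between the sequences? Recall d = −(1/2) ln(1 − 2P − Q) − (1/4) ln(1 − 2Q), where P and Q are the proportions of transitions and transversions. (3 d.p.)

0.666

Under the Kimura two-parameter model, d = −½ ln(1 − 2P − Q) − ¼ ln(1 − 2Q).
1 − 2P − Q = 0.332, giving −½ ln(0.332) = 0.551310.
1 − 2Q = 0.632, giving −¼ ln(0.632) = 0.114716.
d = 0.551310 + 0.114716 = 0.666026.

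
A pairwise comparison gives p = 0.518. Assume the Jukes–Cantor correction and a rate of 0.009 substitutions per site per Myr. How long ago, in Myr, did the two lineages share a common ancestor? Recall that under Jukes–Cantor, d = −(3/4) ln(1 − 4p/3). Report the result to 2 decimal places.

48.89

d = −(3/4) ln(1 − 4p/3) = −0.75 ln(1 − 0.690667) = −0.75 ln(0.309333)
  = −0.75 × (-1.173337) = 0.880003 substitutions/site.
Under a molecular clock d = 2μt, so t = d/(2μ) = 0.880003 / (2 × 0.009) = 48.89 Myr.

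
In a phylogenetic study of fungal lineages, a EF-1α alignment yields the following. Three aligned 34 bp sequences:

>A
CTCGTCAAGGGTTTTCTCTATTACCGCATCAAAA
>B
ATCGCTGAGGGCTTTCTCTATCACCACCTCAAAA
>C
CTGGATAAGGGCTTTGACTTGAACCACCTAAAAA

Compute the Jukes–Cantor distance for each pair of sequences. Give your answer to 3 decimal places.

A–B: 8/34 sites differ → p ≈ 0.235294, d = −0.75 ln(1 − 0.313725) = 0.282358 ≈ 0.282.
A–C: 12/34 sites differ → p ≈ 0.352941, d = −0.75 ln(1 − 0.470588) = 0.476991 ≈ 0.477.
B–C: 10/34 sites differ → p ≈ 0.294118, d = −0.75 ln(1 − 0.392157) = 0.373379 ≈ 0.373.

d(A,B) = 0.282, d(A,C) = 0.477, d(B,C) = 0.373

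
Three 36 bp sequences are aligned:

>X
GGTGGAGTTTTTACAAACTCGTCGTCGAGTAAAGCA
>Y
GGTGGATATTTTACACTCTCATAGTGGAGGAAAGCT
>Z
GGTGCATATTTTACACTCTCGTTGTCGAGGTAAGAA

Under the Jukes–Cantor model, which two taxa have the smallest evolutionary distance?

Y and Z

X–Y: 9/36 differ, p = 0.250, d = 0.304.
X–Z: 9/36 differ, p = 0.250, d = 0.304.
Y–Z: 7/36 differ, p = 0.194, d = 0.225.
The smallest distance is between Y and Z.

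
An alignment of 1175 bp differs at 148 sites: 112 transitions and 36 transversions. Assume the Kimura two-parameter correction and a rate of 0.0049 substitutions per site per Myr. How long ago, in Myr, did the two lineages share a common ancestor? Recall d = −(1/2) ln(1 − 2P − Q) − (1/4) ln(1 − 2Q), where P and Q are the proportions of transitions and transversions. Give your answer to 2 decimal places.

14.37

P = 112/1175 ≈ 0.095319 and Q = 36/1175 ≈ 0.030638.
Under the Kimura two-parameter model, d = −½ ln(1 − 2P − Q) − ¼ ln(1 − 2Q).
1 − 2P − Q = 0.778724, giving −½ ln(0.778724) = 0.125049.
1 − 2Q = 0.938724, giving −¼ ln(0.938724) = 0.015808.
d = 0.125049 + 0.015808 = 0.140857.
Under a molecular clock d = 2μt, so t = d/(2μ) = 0.140857 / (2 × 0.0049) = 14.37 Myr.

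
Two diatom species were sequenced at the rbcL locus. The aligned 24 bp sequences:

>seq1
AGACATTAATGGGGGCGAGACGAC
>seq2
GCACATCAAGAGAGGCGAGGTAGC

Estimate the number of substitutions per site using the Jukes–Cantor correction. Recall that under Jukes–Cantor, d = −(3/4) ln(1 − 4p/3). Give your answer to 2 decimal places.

0.61

The sequences differ at 10 of 24 sites (1, 2, 7, 10, 11, 13, 20, 21, 22, 23), so p = 10/24 ≈ 0.416667.
d = −(3/4) ln(1 − 4p/3) = −0.75 ln(1 − 0.555556) = −0.75 ln(0.444444)
  = −0.75 × (-0.810931) = 0.608198 substitutions/site.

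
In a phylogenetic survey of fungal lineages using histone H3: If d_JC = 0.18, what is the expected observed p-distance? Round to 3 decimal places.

p = (3/4)(1 − e^(−4d/3)) = 0.75 × (1 − e^(-0.24)) = 0.75 × (1 − 0.786628) = 0.160029.

0.160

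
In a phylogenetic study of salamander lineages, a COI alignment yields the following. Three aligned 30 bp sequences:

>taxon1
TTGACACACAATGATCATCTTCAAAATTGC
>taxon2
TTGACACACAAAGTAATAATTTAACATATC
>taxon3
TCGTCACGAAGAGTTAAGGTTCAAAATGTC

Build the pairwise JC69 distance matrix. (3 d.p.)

taxon1–taxon2: 11/30 sites differ → p ≈ 0.366667, d = −0.75 ln(1 − 0.488889) = 0.503376 ≈ 0.503.
taxon1–taxon3: 12/30 sites differ → p = 0.4, d = −0.75 ln(1 − 0.533333) = 0.571605 ≈ 0.572.
taxon2–taxon3: 12/30 sites differ → p = 0.4, d = −0.75 ln(1 − 0.533333) = 0.571605 ≈ 0.572.

d(taxon1,taxon2) = 0.503, d(taxon1,taxon3) = 0.572, d(taxon2,taxon3) = 0.572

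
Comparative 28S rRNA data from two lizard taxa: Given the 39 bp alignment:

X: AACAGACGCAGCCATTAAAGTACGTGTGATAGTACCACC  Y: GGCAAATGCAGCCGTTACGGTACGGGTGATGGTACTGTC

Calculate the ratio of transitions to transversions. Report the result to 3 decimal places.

5.000

Transitions are A↔G and C↔T; transversions are all other mismatches.
Transitions: 10. Transversions: 2.
R = 10/2 = 5.000.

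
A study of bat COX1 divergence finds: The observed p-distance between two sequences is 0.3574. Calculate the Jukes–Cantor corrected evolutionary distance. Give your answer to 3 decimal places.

0.485

d = −(3/4) ln(1 − 4p/3) = −0.75 ln(1 − 0.476533) = −0.75 ln(0.523467)
  = −0.75 × (-0.647281) = 0.485461 substitutions/site.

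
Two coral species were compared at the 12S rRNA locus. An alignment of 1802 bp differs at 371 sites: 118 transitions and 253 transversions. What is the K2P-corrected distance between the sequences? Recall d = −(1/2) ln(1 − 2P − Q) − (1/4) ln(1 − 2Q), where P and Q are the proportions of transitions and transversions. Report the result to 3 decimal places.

0.241

P = 118/1802 ≈ 0.065483 and Q = 253/1802 ≈ 0.1404.
Under the Kimura two-parameter model, d = −½ ln(1 − 2P − Q) − ¼ ln(1 − 2Q).
1 − 2P − Q = 0.728634, giving −½ ln(0.728634) = 0.158292.
1 − 2Q = 0.7192, giving −¼ ln(0.7192) = 0.082404.
d = 0.158292 + 0.082404 = 0.240696.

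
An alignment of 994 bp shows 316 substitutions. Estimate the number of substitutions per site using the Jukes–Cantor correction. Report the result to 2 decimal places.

p = 316/994 ≈ 0.317907.
d = −(3/4) ln(1 − 4p/3) = −0.75 ln(1 − 0.423876) = −0.75 ln(0.576124)
  = −0.75 × (-0.551432) = 0.413574 substitutions/site.

0.41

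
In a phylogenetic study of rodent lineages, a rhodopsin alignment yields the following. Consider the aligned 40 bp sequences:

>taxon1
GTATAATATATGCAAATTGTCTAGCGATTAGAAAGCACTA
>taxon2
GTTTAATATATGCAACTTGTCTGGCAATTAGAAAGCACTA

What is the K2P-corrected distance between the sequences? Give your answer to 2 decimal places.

0.11

Of 40 sites, 2 differences are transitions and 2 are transversions, so P = 2/40 = 0.05 and Q = 2/40 = 0.05.
Under the Kimura two-parameter model, d = −½ ln(1 − 2P − Q) − ¼ ln(1 − 2Q).
1 − 2P − Q = 0.85, giving −½ ln(0.85) = 0.081259.
1 − 2Q = 0.9, giving −¼ ln(0.9) = 0.026340.
d = 0.081259 + 0.026340 = 0.107599.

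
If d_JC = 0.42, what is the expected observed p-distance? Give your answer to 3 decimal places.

0.322

p = (3/4)(1 − e^(−4d/3)) = 0.75 × (1 − e^(-0.56)) = 0.75 × (1 − 0.571209) = 0.321593.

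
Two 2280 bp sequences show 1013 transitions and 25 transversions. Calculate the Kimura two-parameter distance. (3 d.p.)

P = 1013/2280 ≈ 0.444298 and Q = 25/2280 ≈ 0.010965.
Under the Kimura two-parameter model, d = −½ ln(1 − 2P − Q) − ¼ ln(1 − 2Q).
1 − 2P − Q = 0.100439, giving −½ ln(0.100439) = 1.149102.
1 − 2Q = 0.97807, giving −¼ ln(0.97807) = 0.005544.
d = 1.149102 + 0.005544 = 1.154646.

1.155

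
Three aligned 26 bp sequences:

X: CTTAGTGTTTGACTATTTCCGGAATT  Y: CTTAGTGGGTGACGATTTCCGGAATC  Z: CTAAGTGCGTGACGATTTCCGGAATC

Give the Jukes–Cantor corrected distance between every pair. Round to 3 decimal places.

X–Y: 4/26 sites differ → p ≈ 0.153846, d = −0.75 ln(1 − 0.205128) = 0.172181 ≈ 0.172.
X–Z: 5/26 sites differ → p ≈ 0.192308, d = −0.75 ln(1 − 0.256411) = 0.222200 ≈ 0.222.
Y–Z: 2/26 sites differ → p ≈ 0.076923, d = −0.75 ln(1 − 0.102564) = 0.081160 ≈ 0.081.

d(X,Y) = 0.172, d(X,Z) = 0.222, d(Y,Z) = 0.081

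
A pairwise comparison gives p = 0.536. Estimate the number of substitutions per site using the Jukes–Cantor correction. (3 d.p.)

0.941

d = −(3/4) ln(1 − 4p/3) = −0.75 ln(1 − 0.714667) = −0.75 ln(0.285333)
  = −0.75 × (-1.254098) = 0.940574 substitutions/site.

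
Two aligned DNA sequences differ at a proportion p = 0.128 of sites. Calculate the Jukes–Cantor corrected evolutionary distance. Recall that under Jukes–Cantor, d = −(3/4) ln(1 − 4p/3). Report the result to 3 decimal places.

0.140

d = −(3/4) ln(1 − 4p/3) = −0.75 ln(1 − 0.170667) = −0.75 ln(0.829333)
  = −0.75 × (-0.187134) = 0.140351 substitutions/site.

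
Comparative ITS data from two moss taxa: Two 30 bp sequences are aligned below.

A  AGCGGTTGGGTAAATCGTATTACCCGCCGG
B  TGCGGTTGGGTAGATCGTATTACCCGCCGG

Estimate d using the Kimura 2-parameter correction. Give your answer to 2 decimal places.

0.07

Of 30 sites, 1 differences are transitions and 1 are transversions, so P = 1/30 ≈ 0.033333 and Q = 1/30 ≈ 0.033333.
Under the Kimura two-parameter model, d = −½ ln(1 − 2P − Q) − ¼ ln(1 − 2Q).
1 − 2P − Q = 0.900001, giving −½ ln(0.900001) = 0.052680.
1 − 2Q = 0.933334, giving −¼ ln(0.933334) = 0.017248.
d = 0.052680 + 0.017248 = 0.069928.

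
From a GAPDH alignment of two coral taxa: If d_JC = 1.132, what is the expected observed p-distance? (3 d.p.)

p = (3/4)(1 − e^(−4d/3)) = 0.75 × (1 − e^(-1.509333)) = 0.75 × (1 − 0.221057) = 0.584207.

0.584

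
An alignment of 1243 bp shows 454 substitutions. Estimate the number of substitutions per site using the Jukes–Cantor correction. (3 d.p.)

0.501

p = 454/1243 ≈ 0.365245.
d = −(3/4) ln(1 − 4p/3) = −0.75 ln(1 − 0.486993) = −0.75 ln(0.513007)
  = −0.75 × (-0.667466) = 0.500600 substitutions/site.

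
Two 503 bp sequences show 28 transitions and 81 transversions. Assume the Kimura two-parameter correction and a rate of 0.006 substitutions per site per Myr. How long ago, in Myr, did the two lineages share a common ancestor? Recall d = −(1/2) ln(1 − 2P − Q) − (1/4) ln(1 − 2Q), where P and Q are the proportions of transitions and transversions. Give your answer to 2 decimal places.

21.35

P = 28/503 ≈ 0.055666 and Q = 81/503 ≈ 0.161034.
Under the Kimura two-parameter model, d = −½ ln(1 − 2P − Q) − ¼ ln(1 − 2Q).
1 − 2P − Q = 0.727634, giving −½ ln(0.727634) = 0.158979.
1 − 2Q = 0.677932, giving −¼ ln(0.677932) = 0.097177.
d = 0.158979 + 0.097177 = 0.256156.
Under a molecular clock d = 2μt, so t = d/(2μ) = 0.256156 / (2 × 0.006) = 21.35 Myr.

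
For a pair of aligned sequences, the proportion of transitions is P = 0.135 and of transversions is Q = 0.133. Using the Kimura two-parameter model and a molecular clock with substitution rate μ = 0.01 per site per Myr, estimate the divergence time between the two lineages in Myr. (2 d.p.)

16.76

Under the Kimura two-parameter model, d = −½ ln(1 − 2P − Q) − ¼ ln(1 − 2Q).
1 − 2P − Q = 0.597, giving −½ ln(0.597) = 0.257919.
1 − 2Q = 0.734, giving −¼ ln(0.734) = 0.077312.
d = 0.257919 + 0.077312 = 0.335231.
Under a molecular clock d = 2μt, so t = d/(2μ) = 0.335231 / (2 × 0.01) = 16.76 Myr.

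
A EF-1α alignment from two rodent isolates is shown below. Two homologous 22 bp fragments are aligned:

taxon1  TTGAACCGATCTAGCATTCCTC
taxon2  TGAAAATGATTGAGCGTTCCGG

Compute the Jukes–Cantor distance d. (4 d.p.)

0.5913

The sequences differ at 9 of 22 sites (2, 3, 6, 7, 11, 12, 16, 21, 22), so p = 9/22 ≈ 0.409091.
d = −(3/4) ln(1 − 4p/3) = −0.75 ln(1 − 0.545455) = −0.75 ln(0.454545)
  = −0.75 × (-0.788458) = 0.591344 substitutions/site.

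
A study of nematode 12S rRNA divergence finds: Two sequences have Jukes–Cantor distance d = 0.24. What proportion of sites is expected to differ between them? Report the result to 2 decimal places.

p = (3/4)(1 − e^(−4d/3)) = 0.75 × (1 − e^(-0.32)) = 0.75 × (1 − 0.726149) = 0.205388.

0.21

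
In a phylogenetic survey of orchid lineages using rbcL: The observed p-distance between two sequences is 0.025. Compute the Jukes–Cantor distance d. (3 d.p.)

0.025

d = −(3/4) ln(1 − 4p/3) = −0.75 ln(1 − 0.033333) = −0.75 ln(0.966667)
  = −0.75 × (-0.033901) = 0.025426 substitutions/site.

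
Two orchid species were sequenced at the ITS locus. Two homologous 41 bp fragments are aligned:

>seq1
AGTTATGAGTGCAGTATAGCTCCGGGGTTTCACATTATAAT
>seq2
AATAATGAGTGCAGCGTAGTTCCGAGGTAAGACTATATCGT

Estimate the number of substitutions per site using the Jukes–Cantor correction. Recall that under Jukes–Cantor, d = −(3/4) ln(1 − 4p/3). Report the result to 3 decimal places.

The sequences differ at 13 of 41 sites, so p = 13/41 ≈ 0.317073.
d = −(3/4) ln(1 − 4p/3) = −0.75 ln(1 − 0.422764) = −0.75 ln(0.577236)
  = −0.75 × (-0.549504) = 0.412128 substitutions/site.

0.412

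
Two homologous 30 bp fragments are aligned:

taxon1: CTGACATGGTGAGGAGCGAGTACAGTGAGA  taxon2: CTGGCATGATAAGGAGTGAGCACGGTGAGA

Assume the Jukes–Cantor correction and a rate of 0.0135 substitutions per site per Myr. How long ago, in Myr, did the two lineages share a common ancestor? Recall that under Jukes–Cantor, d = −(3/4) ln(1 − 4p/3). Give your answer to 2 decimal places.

The sequences differ at 6 of 30 sites (4, 9, 11, 17, 21, 24), so p = 6/30 = 0.2.
d = −(3/4) ln(1 − 4p/3) = −0.75 ln(1 − 0.266667) = −0.75 ln(0.733333)
  = −0.75 × (-0.310155) = 0.232616 substitutions/site.
Under a molecular clock d = 2μt, so t = d/(2μ) = 0.232616 / (2 × 0.0135) = 8.62 Myr.

8.62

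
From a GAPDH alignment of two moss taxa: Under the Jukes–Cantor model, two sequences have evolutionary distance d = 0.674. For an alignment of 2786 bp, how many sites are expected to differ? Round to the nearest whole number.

Invert JC69: p = (3/4)(1 − e^(−4d/3)) = 0.75 × (1 − e^(-0.898667)) = 0.75 × (1 − 0.407112) = 0.444666.
Expected differing sites = pL ≈ 0.444666 × 2786 = 1238.839476 ≈ 1239.

1239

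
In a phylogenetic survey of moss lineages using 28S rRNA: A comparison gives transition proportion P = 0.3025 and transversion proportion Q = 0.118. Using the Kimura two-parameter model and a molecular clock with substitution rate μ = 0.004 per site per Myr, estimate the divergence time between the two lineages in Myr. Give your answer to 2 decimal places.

88.65

Under the Kimura two-parameter model, d = −½ ln(1 − 2P − Q) − ¼ ln(1 − 2Q).
1 − 2P − Q = 0.277, giving −½ ln(0.277) = 0.641869.
1 − 2Q = 0.764, giving −¼ ln(0.764) = 0.067297.
d = 0.641869 + 0.067297 = 0.709166.
Under a molecular clock d = 2μt, so t = d/(2μ) = 0.709166 / (2 × 0.004) = 88.65 Myr.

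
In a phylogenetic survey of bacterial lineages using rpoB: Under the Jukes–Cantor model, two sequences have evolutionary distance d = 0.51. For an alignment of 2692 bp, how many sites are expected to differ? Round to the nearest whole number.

996

Invert JC69: p = (3/4)(1 − e^(−4d/3)) = 0.75 × (1 − e^(-0.68)) = 0.75 × (1 − 0.506617) = 0.370037.
Expected differing sites = pL ≈ 0.370037 × 2692 = 996.139604 ≈ 996.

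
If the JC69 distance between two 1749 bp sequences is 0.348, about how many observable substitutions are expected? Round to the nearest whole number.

487

Invert JC69: p = (3/4)(1 − e^(−4d/3)) = 0.75 × (1 − e^(-0.464)) = 0.75 × (1 − 0.628764) = 0.278427.
Expected differing sites = pL ≈ 0.278427 × 1749 = 486.968823 ≈ 487.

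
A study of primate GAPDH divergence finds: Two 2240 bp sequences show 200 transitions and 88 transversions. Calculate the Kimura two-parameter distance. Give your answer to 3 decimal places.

P = 200/2240 ≈ 0.089286 and Q = 88/2240 ≈ 0.039286.
Under the Kimura two-parameter model, d = −½ ln(1 − 2P − Q) − ¼ ln(1 − 2Q).
1 − 2P − Q = 0.782142, giving −½ ln(0.782142) = 0.122859.
1 − 2Q = 0.921428, giving −¼ ln(0.921428) = 0.020458.
d = 0.122859 + 0.020458 = 0.143317.

0.143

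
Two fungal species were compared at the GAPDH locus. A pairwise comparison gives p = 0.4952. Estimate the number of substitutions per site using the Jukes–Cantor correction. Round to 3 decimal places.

d = −(3/4) ln(1 − 4p/3) = −0.75 ln(1 − 0.660267) = −0.75 ln(0.339733)
  = −0.75 × (-1.079595) = 0.809696 substitutions/site.

0.810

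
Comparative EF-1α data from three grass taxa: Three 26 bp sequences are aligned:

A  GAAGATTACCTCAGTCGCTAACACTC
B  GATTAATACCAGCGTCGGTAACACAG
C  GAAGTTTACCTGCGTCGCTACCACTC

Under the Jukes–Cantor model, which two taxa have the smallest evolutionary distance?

A–B: 9/26 differ, p = 0.346, d = 0.464.
A–C: 4/26 differ, p = 0.154, d = 0.172.
B–C: 9/26 differ, p = 0.346, d = 0.464.
The smallest distance is between A and C.

A and C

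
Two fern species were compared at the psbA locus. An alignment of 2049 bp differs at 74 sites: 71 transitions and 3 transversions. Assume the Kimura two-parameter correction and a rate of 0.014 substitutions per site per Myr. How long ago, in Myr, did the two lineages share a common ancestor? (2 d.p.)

P = 71/2049 ≈ 0.034651 and Q = 3/2049 ≈ 0.001464.
Under the Kimura two-parameter model, d = −½ ln(1 − 2P − Q) − ¼ ln(1 − 2Q).
1 − 2P − Q = 0.929234, giving −½ ln(0.929234) = 0.036697.
1 − 2Q = 0.997072, giving −¼ ln(0.997072) = 0.000733.
d = 0.036697 + 0.000733 = 0.037430.
Under a molecular clock d = 2μt, so t = d/(2μ) = 0.037430 / (2 × 0.014) = 1.34 Myr.

1.34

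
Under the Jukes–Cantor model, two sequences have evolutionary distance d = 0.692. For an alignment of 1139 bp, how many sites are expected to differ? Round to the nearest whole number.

Invert JC69: p = (3/4)(1 − e^(−4d/3)) = 0.75 × (1 − e^(-0.922667)) = 0.75 × (1 − 0.397458) = 0.451907.
Expected differing sites = pL ≈ 0.451907 × 1139 = 514.722073 ≈ 515.

515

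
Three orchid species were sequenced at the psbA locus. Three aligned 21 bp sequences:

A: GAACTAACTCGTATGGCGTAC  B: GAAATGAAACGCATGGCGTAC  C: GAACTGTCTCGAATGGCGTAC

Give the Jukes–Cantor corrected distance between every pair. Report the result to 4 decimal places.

d(A,B) = 0.2865, d(A,C) = 0.1585, d(B,C) = 0.2865

A–B: 5/21 sites differ → p ≈ 0.238095, d = −0.75 ln(1 − 0.31746) = 0.286451 ≈ 0.2865.
A–C: 3/21 sites differ → p ≈ 0.142857, d = −0.75 ln(1 − 0.190476) = 0.158482 ≈ 0.1585.
B–C: 5/21 sites differ → p ≈ 0.238095, d = −0.75 ln(1 − 0.31746) = 0.286451 ≈ 0.2865.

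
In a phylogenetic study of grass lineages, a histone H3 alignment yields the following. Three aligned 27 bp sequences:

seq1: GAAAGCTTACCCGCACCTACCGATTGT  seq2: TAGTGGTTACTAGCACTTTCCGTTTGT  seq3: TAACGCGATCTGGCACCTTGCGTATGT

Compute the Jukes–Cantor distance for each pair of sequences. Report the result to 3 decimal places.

d(seq1,seq2) = 0.441, d(seq1,seq3) = 0.588, d(seq2,seq3) = 0.511

seq1–seq2: 9/27 sites differ → p ≈ 0.333333, d = −0.75 ln(1 − 0.444444) = 0.440839 ≈ 0.441.
seq1–seq3: 11/27 sites differ → p ≈ 0.407407, d = −0.75 ln(1 − 0.543209) = 0.587647 ≈ 0.588.
seq2–seq3: 10/27 sites differ → p ≈ 0.37037, d = −0.75 ln(1 − 0.493827) = 0.510658 ≈ 0.511.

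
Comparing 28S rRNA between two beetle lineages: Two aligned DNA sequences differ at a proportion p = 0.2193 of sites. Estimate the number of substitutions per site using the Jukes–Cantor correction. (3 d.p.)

0.259

d = −(3/4) ln(1 − 4p/3) = −0.75 ln(1 − 0.2924) = −0.75 ln(0.7076)
  = −0.75 × (-0.345876) = 0.259407 substitutions/site.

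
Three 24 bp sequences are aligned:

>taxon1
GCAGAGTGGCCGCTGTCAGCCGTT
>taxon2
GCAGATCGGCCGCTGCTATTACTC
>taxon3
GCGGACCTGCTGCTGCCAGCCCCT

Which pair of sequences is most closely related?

taxon1 and taxon3

taxon1–taxon2: 9/24 differ, p = 0.375, d = 0.520.
taxon1–taxon3: 8/24 differ, p = 0.333, d = 0.441.
taxon2–taxon3: 10/24 differ, p = 0.417, d = 0.608.
The smallest distance is between taxon1 and taxon3.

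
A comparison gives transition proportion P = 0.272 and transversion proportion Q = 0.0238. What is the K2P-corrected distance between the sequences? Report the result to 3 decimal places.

Under the Kimura two-parameter model, d = −½ ln(1 − 2P − Q) − ¼ ln(1 − 2Q).
1 − 2P − Q = 0.4322, giving −½ ln(0.4322) = 0.419433.
1 − 2Q = 0.9524, giving −¼ ln(0.9524) = 0.012193.
d = 0.419433 + 0.012193 = 0.431626.

0.432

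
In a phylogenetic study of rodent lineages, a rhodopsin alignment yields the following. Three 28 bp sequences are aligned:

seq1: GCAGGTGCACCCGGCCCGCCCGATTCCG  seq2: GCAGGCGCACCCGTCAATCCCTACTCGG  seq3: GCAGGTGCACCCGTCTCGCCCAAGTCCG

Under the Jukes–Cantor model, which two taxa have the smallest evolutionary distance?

seq1–seq2: 8/28 differ, p = 0.286, d = 0.360.
seq1–seq3: 4/28 differ, p = 0.143, d = 0.158.
seq2–seq3: 7/28 differ, p = 0.250, d = 0.304.
The smallest distance is between seq1 and seq3.

seq1 and seq3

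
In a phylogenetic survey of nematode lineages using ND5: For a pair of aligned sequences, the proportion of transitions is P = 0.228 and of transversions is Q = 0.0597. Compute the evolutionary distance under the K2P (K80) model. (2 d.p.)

0.39

Under the Kimura two-parameter model, d = −½ ln(1 − 2P − Q) − ¼ ln(1 − 2Q).
1 − 2P − Q = 0.4843, giving −½ ln(0.4843) = 0.362525.
1 − 2Q = 0.8806, giving −¼ ln(0.8806) = 0.031788.
d = 0.362525 + 0.031788 = 0.394313.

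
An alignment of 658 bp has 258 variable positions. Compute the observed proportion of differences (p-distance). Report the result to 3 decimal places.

0.392

p = 258/658 = 0.392097… ≈ 0.392 (to 3 d.p.).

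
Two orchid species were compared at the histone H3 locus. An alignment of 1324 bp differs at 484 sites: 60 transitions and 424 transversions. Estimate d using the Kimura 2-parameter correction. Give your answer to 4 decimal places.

0.5203

P = 60/1324 ≈ 0.045317 and Q = 424/1324 ≈ 0.320242.
Under the Kimura two-parameter model, d = −½ ln(1 − 2P − Q) − ¼ ln(1 − 2Q).
1 − 2P − Q = 0.589124, giving −½ ln(0.589124) = 0.264559.
1 − 2Q = 0.359516, giving −¼ ln(0.359516) = 0.255749.
d = 0.264559 + 0.255749 = 0.520308.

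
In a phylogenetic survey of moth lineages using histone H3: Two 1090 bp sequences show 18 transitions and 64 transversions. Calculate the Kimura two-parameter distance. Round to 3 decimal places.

P = 18/1090 ≈ 0.016514 and Q = 64/1090 ≈ 0.058716.
Under the Kimura two-parameter model, d = −½ ln(1 − 2P − Q) − ¼ ln(1 − 2Q).
1 − 2P − Q = 0.908256, giving −½ ln(0.908256) = 0.048115.
1 − 2Q = 0.882568, giving −¼ ln(0.882568) = 0.031230.
d = 0.048115 + 0.031230 = 0.079345.

0.079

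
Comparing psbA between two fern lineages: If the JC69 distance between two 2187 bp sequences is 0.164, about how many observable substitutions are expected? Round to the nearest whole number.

322

Invert JC69: p = (3/4)(1 − e^(−4d/3)) = 0.75 × (1 − e^(-0.218667)) = 0.75 × (1 − 0.803589) = 0.147308.
Expected differing sites = pL ≈ 0.147308 × 2187 = 322.162596 ≈ 322.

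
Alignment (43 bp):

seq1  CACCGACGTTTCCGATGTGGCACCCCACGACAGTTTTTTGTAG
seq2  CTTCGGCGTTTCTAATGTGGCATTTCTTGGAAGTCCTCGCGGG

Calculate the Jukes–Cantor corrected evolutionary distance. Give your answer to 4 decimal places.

0.6671

The sequences differ at 19 of 43 sites, so p = 19/43 ≈ 0.44186.
d = −(3/4) ln(1 − 4p/3) = −0.75 ln(1 − 0.589147) = −0.75 ln(0.410853)
  = −0.75 × (-0.889520) = 0.667140 substitutions/site.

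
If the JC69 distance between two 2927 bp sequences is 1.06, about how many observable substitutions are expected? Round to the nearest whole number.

1661

Invert JC69: p = (3/4)(1 − e^(−4d/3)) = 0.75 × (1 − e^(-1.413333)) = 0.75 × (1 − 0.243331) = 0.567502.
Expected differing sites = pL ≈ 0.567502 × 2927 = 1661.078354 ≈ 1661.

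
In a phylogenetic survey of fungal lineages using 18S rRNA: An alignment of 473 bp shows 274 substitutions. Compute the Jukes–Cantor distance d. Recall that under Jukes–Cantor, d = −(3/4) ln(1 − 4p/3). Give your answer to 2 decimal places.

p = 274/473 ≈ 0.579281.
d = −(3/4) ln(1 − 4p/3) = −0.75 ln(1 − 0.772375) = −0.75 ln(0.227625)
  = −0.75 × (-1.480056) = 1.110042 substitutions/site.

1.11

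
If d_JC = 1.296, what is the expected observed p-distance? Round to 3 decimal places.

0.617

p = (3/4)(1 − e^(−4d/3)) = 0.75 × (1 − e^(-1.728)) = 0.75 × (1 − 0.177639) = 0.616771.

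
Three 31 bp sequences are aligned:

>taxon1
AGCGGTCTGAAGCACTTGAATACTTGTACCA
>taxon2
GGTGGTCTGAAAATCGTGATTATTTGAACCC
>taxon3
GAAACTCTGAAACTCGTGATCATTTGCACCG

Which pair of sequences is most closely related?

taxon1–taxon2: 10/31 differ, p = 0.323, d = 0.422.
taxon1–taxon3: 13/31 differ, p = 0.419, d = 0.614.
taxon2–taxon3: 8/31 differ, p = 0.258, d = 0.316.
The smallest distance is between taxon2 and taxon3.

taxon2 and taxon3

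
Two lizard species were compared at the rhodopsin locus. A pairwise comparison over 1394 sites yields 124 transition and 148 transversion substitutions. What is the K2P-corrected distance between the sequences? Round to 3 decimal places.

P = 124/1394 ≈ 0.088953 and Q = 148/1394 ≈ 0.106169.
Under the Kimura two-parameter model, d = −½ ln(1 − 2P − Q) − ¼ ln(1 − 2Q).
1 − 2P − Q = 0.715925, giving −½ ln(0.715925) = 0.167090.
1 − 2Q = 0.787662, giving −¼ ln(0.787662) = 0.059672.
d = 0.167090 + 0.059672 = 0.226762.

0.227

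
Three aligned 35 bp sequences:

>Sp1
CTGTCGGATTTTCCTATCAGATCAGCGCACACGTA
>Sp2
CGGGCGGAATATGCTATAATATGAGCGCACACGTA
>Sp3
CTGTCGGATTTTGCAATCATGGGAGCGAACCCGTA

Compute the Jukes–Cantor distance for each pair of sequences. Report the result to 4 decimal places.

Sp1–Sp2: 8/35 sites differ → p ≈ 0.228571, d = −0.75 ln(1 − 0.304761) = 0.272625 ≈ 0.2726.
Sp1–Sp3: 8/35 sites differ → p ≈ 0.228571, d = −0.75 ln(1 − 0.304761) = 0.272625 ≈ 0.2726.
Sp2–Sp3: 10/35 sites differ → p ≈ 0.285714, d = −0.75 ln(1 − 0.380952) = 0.359679 ≈ 0.3597.

d(Sp1,Sp2) = 0.2726, d(Sp1,Sp3) = 0.2726, d(Sp2,Sp3) = 0.3597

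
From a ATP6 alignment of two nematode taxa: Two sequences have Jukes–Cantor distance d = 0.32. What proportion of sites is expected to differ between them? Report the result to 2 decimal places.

p = (3/4)(1 − e^(−4d/3)) = 0.75 × (1 − e^(-0.426667)) = 0.75 × (1 − 0.652681) = 0.260489.

0.26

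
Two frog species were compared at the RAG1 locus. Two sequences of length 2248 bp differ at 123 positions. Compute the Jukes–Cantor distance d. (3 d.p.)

p = 123/2248 ≈ 0.054715.
d = −(3/4) ln(1 − 4p/3) = −0.75 ln(1 − 0.072953) = −0.75 ln(0.927047)
  = −0.75 × (-0.075751) = 0.056813 substitutions/site.

0.057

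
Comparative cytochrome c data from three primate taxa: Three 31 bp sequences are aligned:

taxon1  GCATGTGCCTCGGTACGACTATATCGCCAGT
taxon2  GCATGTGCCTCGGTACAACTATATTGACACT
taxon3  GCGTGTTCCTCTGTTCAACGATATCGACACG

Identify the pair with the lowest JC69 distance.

taxon1 and taxon2

taxon1–taxon2: 4/31 differ, p = 0.129, d = 0.142.
taxon1–taxon3: 9/31 differ, p = 0.290, d = 0.367.
taxon2–taxon3: 7/31 differ, p = 0.226, d = 0.269.
The smallest distance is between taxon1 and taxon2.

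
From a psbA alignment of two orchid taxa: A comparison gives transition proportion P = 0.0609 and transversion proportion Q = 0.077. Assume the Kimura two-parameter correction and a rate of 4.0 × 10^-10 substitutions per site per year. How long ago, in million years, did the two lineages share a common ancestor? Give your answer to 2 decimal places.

190.79

Under the Kimura two-parameter model, d = −½ ln(1 − 2P − Q) − ¼ ln(1 − 2Q).
1 − 2P − Q = 0.8012, giving −½ ln(0.8012) = 0.110822.
1 − 2Q = 0.846, giving −¼ ln(0.846) = 0.041809.
d = 0.110822 + 0.041809 = 0.152631.
Under a molecular clock d = 2μt, so t = d/(2μ) = 0.152631 / (2 × 4.0 × 10^-10) = 190.79 million years.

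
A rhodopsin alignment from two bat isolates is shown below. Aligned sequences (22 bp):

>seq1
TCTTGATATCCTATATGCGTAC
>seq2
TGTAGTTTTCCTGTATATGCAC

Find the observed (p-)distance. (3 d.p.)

The sequences differ at 8 of 22 positions (sites 2, 4, 6, 8, 13, 17, 18, 20).
p = 8/22 = 0.363636… ≈ 0.364 (to 3 d.p.).

0.364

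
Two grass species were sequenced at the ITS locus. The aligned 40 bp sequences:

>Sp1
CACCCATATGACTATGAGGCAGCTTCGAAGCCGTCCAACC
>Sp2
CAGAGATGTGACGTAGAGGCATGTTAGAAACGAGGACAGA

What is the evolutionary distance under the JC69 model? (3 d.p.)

0.752

The sequences differ at 19 of 40 sites, so p = 19/40 = 0.475.
d = −(3/4) ln(1 − 4p/3) = −0.75 ln(1 − 0.633333) = −0.75 ln(0.366667)
  = −0.75 × (-1.003301) = 0.752476 substitutions/site.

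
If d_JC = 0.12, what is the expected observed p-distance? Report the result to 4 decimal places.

0.1109

p = (3/4)(1 − e^(−4d/3)) = 0.75 × (1 − e^(-0.16)) = 0.75 × (1 − 0.852144) = 0.110892.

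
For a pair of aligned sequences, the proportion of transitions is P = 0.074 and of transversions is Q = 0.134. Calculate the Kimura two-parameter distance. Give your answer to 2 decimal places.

Under the Kimura two-parameter model, d = −½ ln(1 − 2P − Q) − ¼ ln(1 − 2Q).
1 − 2P − Q = 0.718, giving −½ ln(0.718) = 0.165643.
1 − 2Q = 0.732, giving −¼ ln(0.732) = 0.077994.
d = 0.165643 + 0.077994 = 0.243637.

0.24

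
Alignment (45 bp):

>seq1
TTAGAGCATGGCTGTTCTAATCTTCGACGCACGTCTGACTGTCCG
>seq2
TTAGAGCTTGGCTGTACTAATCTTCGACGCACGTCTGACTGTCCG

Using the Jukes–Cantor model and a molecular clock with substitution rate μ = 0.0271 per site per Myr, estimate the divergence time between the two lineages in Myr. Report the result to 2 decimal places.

0.85

The sequences differ at 2 of 45 sites (8, 16), so p = 2/45 ≈ 0.044444.
d = −(3/4) ln(1 − 4p/3) = −0.75 ln(1 − 0.059259) = −0.75 ln(0.940741)
  = −0.75 × (-0.061087) = 0.045815 substitutions/site.
Under a molecular clock d = 2μt, so t = d/(2μ) = 0.045815 / (2 × 0.0271) = 0.85 Myr.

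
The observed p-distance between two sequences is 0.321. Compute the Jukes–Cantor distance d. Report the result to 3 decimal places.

d = −(3/4) ln(1 − 4p/3) = −0.75 ln(1 − 0.428) = −0.75 ln(0.572)
  = −0.75 × (-0.558616) = 0.418962 substitutions/site.

0.419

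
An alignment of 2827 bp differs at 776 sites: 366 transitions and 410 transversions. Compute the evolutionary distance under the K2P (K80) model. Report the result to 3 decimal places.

0.344

P = 366/2827 ≈ 0.129466 and Q = 410/2827 ≈ 0.14503.
Under the Kimura two-parameter model, d = −½ ln(1 − 2P − Q) − ¼ ln(1 − 2Q).
1 − 2P − Q = 0.596038, giving −½ ln(0.596038) = 0.258725.
1 − 2Q = 0.70994, giving −¼ ln(0.70994) = 0.085644.
d = 0.258725 + 0.085644 = 0.344369.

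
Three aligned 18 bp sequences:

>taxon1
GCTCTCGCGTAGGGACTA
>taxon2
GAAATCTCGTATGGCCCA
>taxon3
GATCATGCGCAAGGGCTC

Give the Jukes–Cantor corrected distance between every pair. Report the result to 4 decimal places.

taxon1–taxon2: 7/18 sites differ → p ≈ 0.388889, d = −0.75 ln(1 − 0.518519) = 0.548166 ≈ 0.5482.
taxon1–taxon3: 7/18 sites differ → p ≈ 0.388889, d = −0.75 ln(1 − 0.518519) = 0.548166 ≈ 0.5482.
taxon2–taxon3: 10/18 sites differ → p ≈ 0.555556, d = −0.75 ln(1 − 0.740741) = 1.012446 ≈ 1.0124.

d(taxon1,taxon2) = 0.5482, d(taxon1,taxon3) = 0.5482, d(taxon2,taxon3) = 1.0124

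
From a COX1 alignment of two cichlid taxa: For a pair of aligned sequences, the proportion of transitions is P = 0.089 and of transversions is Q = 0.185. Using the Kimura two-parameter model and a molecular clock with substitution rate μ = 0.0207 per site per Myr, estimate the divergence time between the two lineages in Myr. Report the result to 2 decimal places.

8.24

Under the Kimura two-parameter model, d = −½ ln(1 − 2P − Q) − ¼ ln(1 − 2Q).
1 − 2P − Q = 0.637, giving −½ ln(0.637) = 0.225493.
1 − 2Q = 0.63, giving −¼ ln(0.63) = 0.115509.
d = 0.225493 + 0.115509 = 0.341002.
Under a molecular clock d = 2μt, so t = d/(2μ) = 0.341002 / (2 × 0.0207) = 8.24 Myr.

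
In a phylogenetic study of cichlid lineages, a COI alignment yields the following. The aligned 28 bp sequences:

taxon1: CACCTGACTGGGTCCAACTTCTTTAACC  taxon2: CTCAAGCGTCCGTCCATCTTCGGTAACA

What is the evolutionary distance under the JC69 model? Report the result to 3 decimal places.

0.556

The sequences differ at 11 of 28 sites, so p = 11/28 ≈ 0.392857.
d = −(3/4) ln(1 − 4p/3) = −0.75 ln(1 − 0.523809) = −0.75 ln(0.476191)
  = −0.75 × (-0.741936) = 0.556452 substitutions/site.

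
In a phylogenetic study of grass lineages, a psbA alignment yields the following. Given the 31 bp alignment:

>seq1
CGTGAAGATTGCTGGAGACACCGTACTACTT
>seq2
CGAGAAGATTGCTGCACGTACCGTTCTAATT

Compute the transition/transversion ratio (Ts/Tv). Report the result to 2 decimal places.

Transitions are A↔G and C↔T; transversions are all other mismatches.
Transitions: 2. Transversions: 5.
R = 2/5 = 0.40.

0.40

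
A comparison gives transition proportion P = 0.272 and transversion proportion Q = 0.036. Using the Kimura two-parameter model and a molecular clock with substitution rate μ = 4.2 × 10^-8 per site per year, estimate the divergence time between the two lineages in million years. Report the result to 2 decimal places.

Under the Kimura two-parameter model, d = −½ ln(1 − 2P − Q) − ¼ ln(1 − 2Q).
1 − 2P − Q = 0.42, giving −½ ln(0.42) = 0.433750.
1 − 2Q = 0.928, giving −¼ ln(0.928) = 0.018681.
d = 0.433750 + 0.018681 = 0.452431.
Under a molecular clock d = 2μt, so t = d/(2μ) = 0.452431 / (2 × 4.2 × 10^-8) = 5.39 million years.

5.39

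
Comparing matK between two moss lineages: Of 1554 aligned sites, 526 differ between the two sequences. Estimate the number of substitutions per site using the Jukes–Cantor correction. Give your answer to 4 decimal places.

p = 526/1554 ≈ 0.338481.
d = −(3/4) ln(1 − 4p/3) = −0.75 ln(1 − 0.451308) = −0.75 ln(0.548692)
  = −0.75 × (-0.600218) = 0.450164 substitutions/site.

0.4502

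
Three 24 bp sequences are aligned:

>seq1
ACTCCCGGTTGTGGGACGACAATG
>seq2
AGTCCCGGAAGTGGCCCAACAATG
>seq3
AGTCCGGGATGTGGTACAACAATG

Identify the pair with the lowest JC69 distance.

seq1–seq2: 6/24 differ, p = 0.250, d = 0.304.
seq1–seq3: 5/24 differ, p = 0.208, d = 0.244.
seq2–seq3: 4/24 differ, p = 0.167, d = 0.188.
The smallest distance is between seq2 and seq3.

seq2 and seq3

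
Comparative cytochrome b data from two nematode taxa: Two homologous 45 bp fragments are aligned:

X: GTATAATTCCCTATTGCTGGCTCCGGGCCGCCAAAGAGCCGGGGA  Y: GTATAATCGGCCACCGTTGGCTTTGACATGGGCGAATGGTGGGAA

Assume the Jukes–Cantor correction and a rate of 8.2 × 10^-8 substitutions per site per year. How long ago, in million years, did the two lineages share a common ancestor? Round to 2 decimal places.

4.83

The sequences differ at 22 of 45 sites, so p = 22/45 ≈ 0.488889.
d = −(3/4) ln(1 − 4p/3) = −0.75 ln(1 − 0.651852) = −0.75 ln(0.348148)
  = −0.75 × (-1.055128) = 0.791346 substitutions/site.
Under a molecular clock d = 2μt, so t = d/(2μ) = 0.791346 / (2 × 8.2 × 10^-8) = 4.83 million years.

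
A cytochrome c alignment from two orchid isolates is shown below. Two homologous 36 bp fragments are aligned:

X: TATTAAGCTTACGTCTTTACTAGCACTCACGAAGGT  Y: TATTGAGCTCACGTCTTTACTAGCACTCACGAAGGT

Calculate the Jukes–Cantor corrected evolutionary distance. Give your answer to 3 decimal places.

0.058

The sequences differ at 2 of 36 sites (5, 10), so p = 2/36 ≈ 0.055556.
d = −(3/4) ln(1 − 4p/3) = −0.75 ln(1 − 0.074075) = −0.75 ln(0.925925)
  = −0.75 × (-0.076962) = 0.057722 substitutions/site.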